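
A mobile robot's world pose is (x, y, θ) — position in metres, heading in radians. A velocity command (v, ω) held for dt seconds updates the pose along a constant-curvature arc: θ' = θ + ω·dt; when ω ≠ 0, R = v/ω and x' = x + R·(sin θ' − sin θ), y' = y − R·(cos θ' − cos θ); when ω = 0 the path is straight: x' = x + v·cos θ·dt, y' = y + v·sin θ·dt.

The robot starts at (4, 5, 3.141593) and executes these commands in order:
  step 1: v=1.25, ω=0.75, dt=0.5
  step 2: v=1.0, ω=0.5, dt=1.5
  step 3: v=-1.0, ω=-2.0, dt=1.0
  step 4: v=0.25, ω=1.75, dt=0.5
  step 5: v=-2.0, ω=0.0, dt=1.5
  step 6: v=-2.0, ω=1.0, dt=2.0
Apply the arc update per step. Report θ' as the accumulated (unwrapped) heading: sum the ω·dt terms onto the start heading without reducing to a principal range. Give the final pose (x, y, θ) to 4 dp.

(7.8614, 6.8740, 5.1416)

step 1: θ'=3.5166 (R=1.6667) → pose (3.3895, 4.8842, 3.5166)
step 2: θ'=4.2666 (R=2.0000) → pose (2.3176, 3.8855, 4.2666)
step 3: θ'=2.2666 (R=0.5000) → pose (3.1525, 3.9904, 2.2666)
step 4: θ'=3.1416 (R=0.1429) → pose (3.0428, 4.0417, 3.1416)
step 5: θ'=3.1416 (straight) → pose (6.0428, 4.0417, 3.1416)
step 6: θ'=5.1416 (R=-2.0000) → pose (7.8614, 6.8740, 5.1416)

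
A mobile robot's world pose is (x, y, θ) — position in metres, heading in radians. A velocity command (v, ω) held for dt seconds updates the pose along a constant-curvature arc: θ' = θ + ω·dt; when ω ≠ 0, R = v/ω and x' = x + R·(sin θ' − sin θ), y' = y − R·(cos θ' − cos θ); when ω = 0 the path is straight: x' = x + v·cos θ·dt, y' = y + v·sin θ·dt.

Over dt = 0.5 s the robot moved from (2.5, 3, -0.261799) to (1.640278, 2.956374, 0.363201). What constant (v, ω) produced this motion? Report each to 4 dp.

Δθ = 0.363201 − -0.261799 = 0.625000
ω = Δθ/dt = 0.625000/0.5 = 1.2500
R = Δx/(sin θ' − sin θ) = -1.4000
v = R·ω = -1.4000·1.2500 = -1.7500

v = -1.7500, ω = 1.2500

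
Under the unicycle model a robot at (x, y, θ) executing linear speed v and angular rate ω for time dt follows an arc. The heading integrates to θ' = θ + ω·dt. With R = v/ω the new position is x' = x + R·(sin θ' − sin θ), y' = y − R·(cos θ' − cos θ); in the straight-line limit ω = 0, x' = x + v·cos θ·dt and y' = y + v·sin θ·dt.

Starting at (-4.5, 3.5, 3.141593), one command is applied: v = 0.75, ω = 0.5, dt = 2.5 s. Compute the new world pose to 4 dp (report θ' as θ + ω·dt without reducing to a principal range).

(-5.9235, 2.4730, 4.3916)

θ' = 3.1416 + 0.5·2.5 = 4.3916
R = v/ω = 0.75/0.5 = 1.5000
x' = -4.5 + 1.5000·(sin 4.3916 − sin 3.1416) = -5.9235
y' = 3.5 − 1.5000·(cos 4.3916 − cos 3.1416) = 2.4730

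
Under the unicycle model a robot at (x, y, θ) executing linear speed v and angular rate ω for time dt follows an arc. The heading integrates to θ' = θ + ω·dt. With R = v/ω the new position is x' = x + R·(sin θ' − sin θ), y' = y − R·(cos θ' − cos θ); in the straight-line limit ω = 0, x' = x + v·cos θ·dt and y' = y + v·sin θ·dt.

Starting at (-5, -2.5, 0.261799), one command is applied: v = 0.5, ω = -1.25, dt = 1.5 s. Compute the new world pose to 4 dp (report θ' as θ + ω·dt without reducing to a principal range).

(-4.4968, -2.9033, -1.6132)

θ' = 0.2618 + -1.25·1.5 = -1.6132
R = v/ω = 0.5/-1.25 = -0.4000
x' = -5 + -0.4000·(sin -1.6132 − sin 0.2618) = -4.4968
y' = -2.5 − -0.4000·(cos -1.6132 − cos 0.2618) = -2.9033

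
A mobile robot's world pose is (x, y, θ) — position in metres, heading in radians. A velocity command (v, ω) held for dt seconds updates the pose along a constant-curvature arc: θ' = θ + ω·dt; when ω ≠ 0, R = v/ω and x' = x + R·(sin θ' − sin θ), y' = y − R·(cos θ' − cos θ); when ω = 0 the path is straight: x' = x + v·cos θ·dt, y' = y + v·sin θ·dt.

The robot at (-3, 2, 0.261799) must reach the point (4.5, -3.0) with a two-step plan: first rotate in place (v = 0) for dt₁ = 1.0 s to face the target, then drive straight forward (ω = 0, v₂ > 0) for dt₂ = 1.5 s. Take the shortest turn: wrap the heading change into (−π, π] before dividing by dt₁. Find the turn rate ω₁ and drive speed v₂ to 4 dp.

ω₁ = -0.8498, v₂ = 6.0093

heading to target = atan2(-3−2, 4.5−-3) = -0.5880
Δθ = wrap(-0.5880 − 0.2618) = -0.8498; ω₁ = Δθ/dt₁ = -0.8498
distance = √((4.5−-3)² + (-3−2)²) = 9.0139; v₂ = distance/dt₂ = 6.0093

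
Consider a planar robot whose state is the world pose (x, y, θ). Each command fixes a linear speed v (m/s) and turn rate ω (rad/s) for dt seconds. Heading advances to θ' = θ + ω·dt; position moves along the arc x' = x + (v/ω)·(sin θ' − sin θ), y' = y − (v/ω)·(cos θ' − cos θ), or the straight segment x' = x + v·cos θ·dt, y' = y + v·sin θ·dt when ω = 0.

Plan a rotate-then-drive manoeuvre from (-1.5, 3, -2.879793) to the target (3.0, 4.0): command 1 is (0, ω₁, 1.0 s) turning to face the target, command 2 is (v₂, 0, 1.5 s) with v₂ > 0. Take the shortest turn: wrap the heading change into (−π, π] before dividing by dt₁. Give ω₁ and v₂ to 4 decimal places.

heading to target = atan2(4−3, 3−-1.5) = 0.2187
Δθ = wrap(0.2187 − -2.8798) = 3.0985; ω₁ = Δθ/dt₁ = 3.0985
distance = √((3−-1.5)² + (4−3)²) = 4.6098; v₂ = distance/dt₂ = 3.0732

ω₁ = 3.0985, v₂ = 3.0732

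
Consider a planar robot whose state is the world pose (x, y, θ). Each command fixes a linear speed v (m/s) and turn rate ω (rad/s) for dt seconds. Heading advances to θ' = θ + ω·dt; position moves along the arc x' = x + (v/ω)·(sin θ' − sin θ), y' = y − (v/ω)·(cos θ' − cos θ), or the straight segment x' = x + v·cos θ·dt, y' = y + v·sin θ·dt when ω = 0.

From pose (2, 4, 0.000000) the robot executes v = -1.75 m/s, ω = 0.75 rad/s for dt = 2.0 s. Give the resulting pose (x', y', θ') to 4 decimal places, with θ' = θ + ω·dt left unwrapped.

(-0.3275, 1.8317, 1.5000)

θ' = 0.0000 + 0.75·2.0 = 1.5000
R = v/ω = -1.75/0.75 = -2.3333
x' = 2 + -2.3333·(sin 1.5000 − sin 0.0000) = -0.3275
y' = 4 − -2.3333·(cos 1.5000 − cos 0.0000) = 1.8317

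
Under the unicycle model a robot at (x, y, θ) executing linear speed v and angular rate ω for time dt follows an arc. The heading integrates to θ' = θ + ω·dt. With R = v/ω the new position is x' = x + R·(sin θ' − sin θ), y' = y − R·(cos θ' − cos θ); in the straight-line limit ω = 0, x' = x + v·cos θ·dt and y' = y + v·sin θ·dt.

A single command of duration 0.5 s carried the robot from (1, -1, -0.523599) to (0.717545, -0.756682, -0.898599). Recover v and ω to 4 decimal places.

v = -0.7500, ω = -0.7500

Δθ = -0.898599 − -0.523599 = -0.375000
ω = Δθ/dt = -0.375000/0.5 = -0.7500
R = Δx/(sin θ' − sin θ) = 1.0000
v = R·ω = 1.0000·-0.7500 = -0.7500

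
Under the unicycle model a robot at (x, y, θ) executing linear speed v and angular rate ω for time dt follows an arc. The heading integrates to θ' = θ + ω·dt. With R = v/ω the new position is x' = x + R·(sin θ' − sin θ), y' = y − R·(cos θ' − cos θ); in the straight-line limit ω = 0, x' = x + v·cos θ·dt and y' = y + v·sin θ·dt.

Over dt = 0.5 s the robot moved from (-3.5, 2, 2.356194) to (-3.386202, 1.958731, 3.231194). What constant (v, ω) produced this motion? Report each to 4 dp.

Δθ = 3.231194 − 2.356194 = 0.875000
ω = Δθ/dt = 0.875000/0.5 = 1.7500
R = Δx/(sin θ' − sin θ) = -0.1429
v = R·ω = -0.1429·1.7500 = -0.2500

v = -0.2500, ω = 1.7500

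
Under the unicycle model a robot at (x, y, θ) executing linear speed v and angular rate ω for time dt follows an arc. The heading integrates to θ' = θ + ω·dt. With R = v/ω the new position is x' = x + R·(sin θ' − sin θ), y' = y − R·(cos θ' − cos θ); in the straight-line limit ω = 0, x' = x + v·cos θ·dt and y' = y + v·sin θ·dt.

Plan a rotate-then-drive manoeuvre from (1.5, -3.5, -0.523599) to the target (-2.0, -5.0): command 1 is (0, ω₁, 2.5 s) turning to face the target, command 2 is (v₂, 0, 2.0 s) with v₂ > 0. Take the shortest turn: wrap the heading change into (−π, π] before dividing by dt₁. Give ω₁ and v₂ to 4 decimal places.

heading to target = atan2(-5−-3.5, -2−1.5) = -2.7367
Δθ = wrap(-2.7367 − -0.5236) = -2.2131; ω₁ = Δθ/dt₁ = -0.8852
distance = √((-2−1.5)² + (-5−-3.5)²) = 3.8079; v₂ = distance/dt₂ = 1.9039

ω₁ = -0.8852, v₂ = 1.9039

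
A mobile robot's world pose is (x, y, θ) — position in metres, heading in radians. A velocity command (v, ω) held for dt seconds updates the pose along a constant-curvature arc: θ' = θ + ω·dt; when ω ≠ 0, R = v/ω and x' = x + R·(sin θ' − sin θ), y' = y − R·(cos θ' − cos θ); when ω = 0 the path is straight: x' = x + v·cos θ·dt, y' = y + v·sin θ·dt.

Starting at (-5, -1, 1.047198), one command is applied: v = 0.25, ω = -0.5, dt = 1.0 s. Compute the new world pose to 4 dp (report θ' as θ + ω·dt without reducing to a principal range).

θ' = 1.0472 + -0.5·1.0 = 0.5472
R = v/ω = 0.25/-0.5 = -0.5000
x' = -5 + -0.5000·(sin 0.5472 − sin 1.0472) = -4.8271
y' = -1 − -0.5000·(cos 0.5472 − cos 1.0472) = -0.8230

(-4.8271, -0.8230, 0.5472)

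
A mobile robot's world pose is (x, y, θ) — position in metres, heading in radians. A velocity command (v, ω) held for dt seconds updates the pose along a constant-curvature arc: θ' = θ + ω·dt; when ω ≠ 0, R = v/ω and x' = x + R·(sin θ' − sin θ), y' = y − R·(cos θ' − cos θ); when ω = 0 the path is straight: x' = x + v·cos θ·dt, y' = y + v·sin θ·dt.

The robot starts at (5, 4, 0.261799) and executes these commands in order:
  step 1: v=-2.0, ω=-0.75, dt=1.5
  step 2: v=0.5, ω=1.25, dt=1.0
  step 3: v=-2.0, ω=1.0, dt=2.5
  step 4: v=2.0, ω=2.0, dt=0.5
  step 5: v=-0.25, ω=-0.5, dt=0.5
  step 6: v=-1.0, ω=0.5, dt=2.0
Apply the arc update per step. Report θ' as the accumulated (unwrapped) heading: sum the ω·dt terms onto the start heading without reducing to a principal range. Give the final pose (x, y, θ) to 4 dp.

(3.2037, 2.3927, 4.6368)

step 1: θ'=-0.8632 (R=2.6667) → pose (2.2833, 4.8424, -0.8632)
step 2: θ'=0.3868 (R=0.4000) → pose (2.7382, 4.7320, 0.3868)
step 3: θ'=2.8868 (R=-2.0000) → pose (2.9886, 0.9443, 2.8868)
step 4: θ'=3.8868 (R=1.0000) → pose (2.0584, 0.7116, 3.8868)
step 5: θ'=3.6368 (R=0.5000) → pose (2.1599, 0.7840, 3.6368)
step 6: θ'=4.6368 (R=-2.0000) → pose (3.2037, 2.3927, 4.6368)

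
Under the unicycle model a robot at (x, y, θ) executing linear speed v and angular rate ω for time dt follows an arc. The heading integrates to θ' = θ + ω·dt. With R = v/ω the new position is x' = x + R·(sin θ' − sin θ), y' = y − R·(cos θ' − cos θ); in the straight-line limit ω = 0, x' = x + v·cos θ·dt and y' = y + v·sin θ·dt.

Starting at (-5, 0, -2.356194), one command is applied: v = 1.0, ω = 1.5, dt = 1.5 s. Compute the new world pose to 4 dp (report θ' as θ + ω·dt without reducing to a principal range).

(-4.5993, -1.1343, -0.1062)

θ' = -2.3562 + 1.5·1.5 = -0.1062
R = v/ω = 1.0/1.5 = 0.6667
x' = -5 + 0.6667·(sin -0.1062 − sin -2.3562) = -4.5993
y' = 0 − 0.6667·(cos -0.1062 − cos -2.3562) = -1.1343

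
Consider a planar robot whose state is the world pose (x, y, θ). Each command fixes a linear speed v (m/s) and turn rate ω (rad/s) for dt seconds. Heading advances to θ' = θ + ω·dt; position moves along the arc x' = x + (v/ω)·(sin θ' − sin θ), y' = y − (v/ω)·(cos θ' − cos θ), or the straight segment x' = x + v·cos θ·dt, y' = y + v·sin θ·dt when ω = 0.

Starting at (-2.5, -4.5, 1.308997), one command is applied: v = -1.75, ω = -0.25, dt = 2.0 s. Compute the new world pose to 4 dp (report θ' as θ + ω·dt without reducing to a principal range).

θ' = 1.3090 + -0.25·2.0 = 0.8090
R = v/ω = -1.75/-0.25 = 7.0000
x' = -2.5 + 7.0000·(sin 0.8090 − sin 1.3090) = -4.1963
y' = -4.5 − 7.0000·(cos 0.8090 − cos 1.3090) = -7.5198

(-4.1963, -7.5198, 0.8090)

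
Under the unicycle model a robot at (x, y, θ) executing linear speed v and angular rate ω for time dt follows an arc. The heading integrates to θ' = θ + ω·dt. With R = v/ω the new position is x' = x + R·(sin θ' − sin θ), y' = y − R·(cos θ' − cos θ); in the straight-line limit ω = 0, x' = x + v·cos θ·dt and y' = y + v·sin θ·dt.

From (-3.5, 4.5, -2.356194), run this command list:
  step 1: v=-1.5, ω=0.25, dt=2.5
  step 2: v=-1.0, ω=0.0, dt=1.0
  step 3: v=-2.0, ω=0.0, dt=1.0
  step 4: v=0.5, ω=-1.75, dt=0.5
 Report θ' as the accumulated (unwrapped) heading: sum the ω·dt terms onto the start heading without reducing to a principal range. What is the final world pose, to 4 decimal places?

(-1.4768, 10.5458, -2.6062)

step 1: θ'=-1.7312 (R=-6.0000) → pose (-1.8197, 7.7844, -1.7312)
step 2: θ'=-1.7312 (straight) → pose (-1.6599, 8.7715, -1.7312)
step 3: θ'=-1.7312 (straight) → pose (-1.3405, 10.7459, -1.7312)
step 4: θ'=-2.6062 (R=-0.2857) → pose (-1.4768, 10.5458, -2.6062)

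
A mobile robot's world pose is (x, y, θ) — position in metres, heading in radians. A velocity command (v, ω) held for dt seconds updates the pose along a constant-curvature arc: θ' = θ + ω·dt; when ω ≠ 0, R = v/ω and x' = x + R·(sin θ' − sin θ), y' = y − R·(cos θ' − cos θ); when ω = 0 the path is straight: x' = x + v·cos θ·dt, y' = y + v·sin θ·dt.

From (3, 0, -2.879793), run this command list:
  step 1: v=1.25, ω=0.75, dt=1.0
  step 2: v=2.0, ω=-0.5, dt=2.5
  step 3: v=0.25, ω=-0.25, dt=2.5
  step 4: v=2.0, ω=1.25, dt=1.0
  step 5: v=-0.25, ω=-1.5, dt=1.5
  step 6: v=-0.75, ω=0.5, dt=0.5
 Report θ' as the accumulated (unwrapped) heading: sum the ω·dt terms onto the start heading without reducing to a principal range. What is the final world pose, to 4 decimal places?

(-4.4999, -2.2994, -4.7548)

step 1: θ'=-2.1298 (R=1.6667) → pose (2.0184, -0.7260, -2.1298)
step 2: θ'=-3.3798 (R=-4.0000) → pose (-2.3166, -2.4917, -3.3798)
step 3: θ'=-4.0048 (R=-1.0000) → pose (-2.8406, -2.1699, -4.0048)
step 4: θ'=-2.7548 (R=1.6000) → pose (-4.6600, -1.7282, -2.7548)
step 5: θ'=-5.0048 (R=0.1667) → pose (-4.4375, -1.9306, -5.0048)
step 6: θ'=-4.7548 (R=-1.5000) → pose (-4.4999, -2.2994, -4.7548)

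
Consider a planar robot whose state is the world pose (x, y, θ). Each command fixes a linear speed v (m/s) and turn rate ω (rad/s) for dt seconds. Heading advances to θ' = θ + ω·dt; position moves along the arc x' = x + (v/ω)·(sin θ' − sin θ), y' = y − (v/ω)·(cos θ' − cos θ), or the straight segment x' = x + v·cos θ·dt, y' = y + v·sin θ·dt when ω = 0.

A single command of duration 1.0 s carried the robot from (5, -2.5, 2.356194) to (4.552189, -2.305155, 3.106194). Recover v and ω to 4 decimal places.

Δθ = 3.106194 − 2.356194 = 0.750000
ω = Δθ/dt = 0.750000/1.0 = 0.7500
R = Δx/(sin θ' − sin θ) = 0.6667
v = R·ω = 0.6667·0.7500 = 0.5000

v = 0.5000, ω = 0.7500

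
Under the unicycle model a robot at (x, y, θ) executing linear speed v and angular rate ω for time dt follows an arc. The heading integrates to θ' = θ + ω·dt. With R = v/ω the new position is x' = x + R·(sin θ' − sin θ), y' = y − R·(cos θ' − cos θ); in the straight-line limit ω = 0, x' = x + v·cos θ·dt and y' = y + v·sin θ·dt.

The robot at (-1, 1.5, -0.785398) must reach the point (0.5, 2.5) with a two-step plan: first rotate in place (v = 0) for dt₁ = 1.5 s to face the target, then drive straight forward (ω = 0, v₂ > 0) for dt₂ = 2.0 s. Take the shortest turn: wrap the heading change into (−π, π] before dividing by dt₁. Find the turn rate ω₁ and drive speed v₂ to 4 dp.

ω₁ = 0.9156, v₂ = 0.9014

heading to target = atan2(2.5−1.5, 0.5−-1) = 0.5880
Δθ = wrap(0.5880 − -0.7854) = 1.3734; ω₁ = Δθ/dt₁ = 0.9156
distance = √((0.5−-1)² + (2.5−1.5)²) = 1.8028; v₂ = distance/dt₂ = 0.9014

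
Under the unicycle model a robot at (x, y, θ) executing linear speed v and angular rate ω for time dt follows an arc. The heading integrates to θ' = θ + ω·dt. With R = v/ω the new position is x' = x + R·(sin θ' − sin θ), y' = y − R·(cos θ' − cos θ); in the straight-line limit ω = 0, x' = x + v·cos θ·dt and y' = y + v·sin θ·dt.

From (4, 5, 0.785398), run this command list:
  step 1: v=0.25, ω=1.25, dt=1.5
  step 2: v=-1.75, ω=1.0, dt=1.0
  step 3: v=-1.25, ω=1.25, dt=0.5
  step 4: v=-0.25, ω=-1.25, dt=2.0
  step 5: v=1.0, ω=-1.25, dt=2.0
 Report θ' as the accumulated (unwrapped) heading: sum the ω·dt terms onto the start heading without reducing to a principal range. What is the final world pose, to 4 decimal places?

(7.7266, 6.5390, -0.7146)

step 1: θ'=2.6604 (R=0.2000) → pose (3.9511, 5.3187, 2.6604)
step 2: θ'=3.6604 (R=-1.7500) → pose (5.6288, 5.3503, 3.6604)
step 3: θ'=4.2854 (R=-1.0000) → pose (6.0432, 5.8045, 4.2854)
step 4: θ'=1.7854 (R=0.2000) → pose (6.4207, 5.7643, 1.7854)
step 5: θ'=-0.7146 (R=-0.8000) → pose (7.7266, 6.5390, -0.7146)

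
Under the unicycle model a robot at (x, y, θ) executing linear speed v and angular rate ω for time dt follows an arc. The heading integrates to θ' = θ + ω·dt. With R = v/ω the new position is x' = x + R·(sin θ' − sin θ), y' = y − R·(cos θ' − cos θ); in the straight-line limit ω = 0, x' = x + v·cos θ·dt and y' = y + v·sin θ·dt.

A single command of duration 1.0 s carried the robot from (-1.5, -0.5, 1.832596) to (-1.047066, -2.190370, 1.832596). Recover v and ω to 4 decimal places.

Δθ = 1.832596 − 1.832596 = 0.000000
ω = Δθ/dt = 0.000000/1.0 = 0.0000
ω = 0 → v = (Δx·cos θ + Δy·sin θ)/dt = -1.7500

v = -1.7500, ω = 0.0000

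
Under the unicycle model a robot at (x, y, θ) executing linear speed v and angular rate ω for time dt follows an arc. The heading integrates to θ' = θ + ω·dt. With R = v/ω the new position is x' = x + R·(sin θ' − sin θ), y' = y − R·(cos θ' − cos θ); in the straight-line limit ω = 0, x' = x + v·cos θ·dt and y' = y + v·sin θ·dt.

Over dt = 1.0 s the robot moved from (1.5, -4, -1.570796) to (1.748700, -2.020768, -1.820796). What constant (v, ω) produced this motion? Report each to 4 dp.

v = -2.0000, ω = -0.2500

Δθ = -1.820796 − -1.570796 = -0.250000
ω = Δθ/dt = -0.250000/1.0 = -0.2500
R = −Δy/(cos θ' − cos θ) = 8.0000
v = R·ω = 8.0000·-0.2500 = -2.0000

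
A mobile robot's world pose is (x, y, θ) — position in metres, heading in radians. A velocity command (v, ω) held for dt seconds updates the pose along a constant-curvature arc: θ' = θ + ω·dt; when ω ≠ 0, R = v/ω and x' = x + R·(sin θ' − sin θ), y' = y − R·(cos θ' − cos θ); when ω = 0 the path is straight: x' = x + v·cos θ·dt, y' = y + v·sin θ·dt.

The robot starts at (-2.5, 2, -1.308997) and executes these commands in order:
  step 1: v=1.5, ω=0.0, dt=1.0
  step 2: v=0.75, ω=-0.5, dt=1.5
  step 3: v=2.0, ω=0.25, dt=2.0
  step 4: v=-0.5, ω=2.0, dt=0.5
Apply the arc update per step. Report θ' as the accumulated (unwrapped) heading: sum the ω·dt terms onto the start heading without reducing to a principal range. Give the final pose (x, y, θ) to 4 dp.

(-3.2873, -4.1784, -0.5590)

step 1: θ'=-1.3090 (straight) → pose (-2.1118, 0.5511, -1.3090)
step 2: θ'=-2.0590 (R=-1.5000) → pose (-2.2359, -0.5407, -2.0590)
step 3: θ'=-1.5590 (R=8.0000) → pose (-3.1699, -4.3874, -1.5590)
step 4: θ'=-0.5590 (R=-0.2500) → pose (-3.2873, -4.1784, -0.5590)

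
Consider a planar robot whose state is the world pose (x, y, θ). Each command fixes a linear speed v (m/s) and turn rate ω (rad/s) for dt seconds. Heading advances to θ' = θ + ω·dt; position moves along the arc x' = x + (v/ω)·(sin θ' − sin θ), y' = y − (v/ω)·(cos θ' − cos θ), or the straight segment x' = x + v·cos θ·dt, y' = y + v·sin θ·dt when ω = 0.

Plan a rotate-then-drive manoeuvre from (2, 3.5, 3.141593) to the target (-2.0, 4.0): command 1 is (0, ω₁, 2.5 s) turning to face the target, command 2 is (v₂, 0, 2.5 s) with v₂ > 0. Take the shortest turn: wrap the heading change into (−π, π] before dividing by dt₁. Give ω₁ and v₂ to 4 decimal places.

ω₁ = -0.0497, v₂ = 1.6125

heading to target = atan2(4−3.5, -2−2) = 3.0172
Δθ = wrap(3.0172 − 3.1416) = -0.1244; ω₁ = Δθ/dt₁ = -0.0497
distance = √((-2−2)² + (4−3.5)²) = 4.0311; v₂ = distance/dt₂ = 1.6125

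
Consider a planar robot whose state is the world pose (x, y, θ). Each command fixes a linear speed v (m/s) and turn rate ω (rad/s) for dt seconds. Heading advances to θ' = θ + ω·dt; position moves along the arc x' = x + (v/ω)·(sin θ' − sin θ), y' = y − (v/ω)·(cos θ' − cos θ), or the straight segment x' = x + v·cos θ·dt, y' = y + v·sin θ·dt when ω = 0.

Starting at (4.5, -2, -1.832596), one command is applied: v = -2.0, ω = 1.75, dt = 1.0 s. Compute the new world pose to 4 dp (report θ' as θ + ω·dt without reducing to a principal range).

θ' = -1.8326 + 1.75·1.0 = -0.0826
R = v/ω = -2.0/1.75 = -1.1429
x' = 4.5 + -1.1429·(sin -0.0826 − sin -1.8326) = 3.4904
y' = -2 − -1.1429·(cos -0.0826 − cos -1.8326) = -0.5652

(3.4904, -0.5652, -0.0826)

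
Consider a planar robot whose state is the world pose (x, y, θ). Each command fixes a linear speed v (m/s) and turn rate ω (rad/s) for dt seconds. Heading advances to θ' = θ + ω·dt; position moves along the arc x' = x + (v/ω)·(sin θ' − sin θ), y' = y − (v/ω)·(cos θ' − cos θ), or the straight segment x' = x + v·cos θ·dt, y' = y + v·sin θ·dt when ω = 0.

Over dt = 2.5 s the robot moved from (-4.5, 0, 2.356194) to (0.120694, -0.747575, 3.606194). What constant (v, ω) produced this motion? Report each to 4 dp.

v = -2.0000, ω = 0.5000

Δθ = 3.606194 − 2.356194 = 1.250000
ω = Δθ/dt = 1.250000/2.5 = 0.5000
R = Δx/(sin θ' − sin θ) = -4.0000
v = R·ω = -4.0000·0.5000 = -2.0000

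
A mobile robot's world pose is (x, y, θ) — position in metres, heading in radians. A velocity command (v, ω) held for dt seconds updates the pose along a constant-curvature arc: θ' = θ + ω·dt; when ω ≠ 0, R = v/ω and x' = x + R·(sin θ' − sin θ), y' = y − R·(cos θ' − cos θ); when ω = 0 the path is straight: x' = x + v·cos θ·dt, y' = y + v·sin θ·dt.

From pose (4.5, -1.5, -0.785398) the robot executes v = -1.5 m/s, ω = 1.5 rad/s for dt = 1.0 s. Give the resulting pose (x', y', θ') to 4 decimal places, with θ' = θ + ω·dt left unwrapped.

(3.1376, -1.4518, 0.7146)

θ' = -0.7854 + 1.5·1.0 = 0.7146
R = v/ω = -1.5/1.5 = -1.0000
x' = 4.5 + -1.0000·(sin 0.7146 − sin -0.7854) = 3.1376
y' = -1.5 − -1.0000·(cos 0.7146 − cos -0.7854) = -1.4518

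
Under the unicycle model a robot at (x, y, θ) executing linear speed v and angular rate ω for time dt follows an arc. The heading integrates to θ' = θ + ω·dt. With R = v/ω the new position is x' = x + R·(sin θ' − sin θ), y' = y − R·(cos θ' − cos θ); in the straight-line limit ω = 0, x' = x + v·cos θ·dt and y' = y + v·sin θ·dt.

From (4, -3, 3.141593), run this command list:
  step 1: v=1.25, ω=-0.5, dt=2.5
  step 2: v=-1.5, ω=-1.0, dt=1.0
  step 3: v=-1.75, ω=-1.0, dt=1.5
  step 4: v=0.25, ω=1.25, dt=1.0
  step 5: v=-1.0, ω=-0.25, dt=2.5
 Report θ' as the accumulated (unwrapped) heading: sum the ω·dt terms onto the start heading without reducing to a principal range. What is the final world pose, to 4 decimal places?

step 1: θ'=1.8916 (R=-2.5000) → pose (1.6275, -1.2883, 1.8916)
step 2: θ'=0.8916 (R=1.5000) → pose (1.3712, -2.7036, 0.8916)
step 3: θ'=-0.6084 (R=1.7500) → pose (-0.9907, -3.0402, -0.6084)
step 4: θ'=0.6416 (R=0.2000) → pose (-0.7567, -3.0363, 0.6416)
step 5: θ'=0.0166 (R=4.0000) → pose (-3.0842, -3.8312, 0.0166)

(-3.0842, -3.8312, 0.0166)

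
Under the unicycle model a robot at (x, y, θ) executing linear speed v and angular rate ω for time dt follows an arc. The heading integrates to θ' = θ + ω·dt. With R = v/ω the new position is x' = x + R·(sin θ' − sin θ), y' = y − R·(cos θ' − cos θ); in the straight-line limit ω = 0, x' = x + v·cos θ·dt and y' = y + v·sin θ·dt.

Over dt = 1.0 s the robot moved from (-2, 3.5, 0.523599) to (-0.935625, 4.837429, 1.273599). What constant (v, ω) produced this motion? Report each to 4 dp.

v = 1.7500, ω = 0.7500

Δθ = 1.273599 − 0.523599 = 0.750000
ω = Δθ/dt = 0.750000/1.0 = 0.7500
R = −Δy/(cos θ' − cos θ) = 2.3333
v = R·ω = 2.3333·0.7500 = 1.7500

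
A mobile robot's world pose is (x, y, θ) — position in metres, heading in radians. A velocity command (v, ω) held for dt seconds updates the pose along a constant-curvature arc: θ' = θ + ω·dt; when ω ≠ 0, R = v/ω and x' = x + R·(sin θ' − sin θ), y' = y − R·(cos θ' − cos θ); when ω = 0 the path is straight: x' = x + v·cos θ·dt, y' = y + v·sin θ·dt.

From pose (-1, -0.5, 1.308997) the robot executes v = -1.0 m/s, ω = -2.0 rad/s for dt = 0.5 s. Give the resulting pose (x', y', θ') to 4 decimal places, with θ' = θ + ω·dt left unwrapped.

(-1.3309, -0.8469, 0.3090)

θ' = 1.3090 + -2.0·0.5 = 0.3090
R = v/ω = -1.0/-2.0 = 0.5000
x' = -1 + 0.5000·(sin 0.3090 − sin 1.3090) = -1.3309
y' = -0.5 − 0.5000·(cos 0.3090 − cos 1.3090) = -0.8469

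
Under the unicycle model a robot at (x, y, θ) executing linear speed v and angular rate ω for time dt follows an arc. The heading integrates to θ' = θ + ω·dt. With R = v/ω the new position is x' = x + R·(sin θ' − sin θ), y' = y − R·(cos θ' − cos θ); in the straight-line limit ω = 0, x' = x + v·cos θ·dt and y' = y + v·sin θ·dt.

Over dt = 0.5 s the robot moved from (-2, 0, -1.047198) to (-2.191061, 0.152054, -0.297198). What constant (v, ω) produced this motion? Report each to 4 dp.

Δθ = -0.297198 − -1.047198 = 0.750000
ω = Δθ/dt = 0.750000/0.5 = 1.5000
R = Δx/(sin θ' − sin θ) = -0.3333
v = R·ω = -0.3333·1.5000 = -0.5000

v = -0.5000, ω = 1.5000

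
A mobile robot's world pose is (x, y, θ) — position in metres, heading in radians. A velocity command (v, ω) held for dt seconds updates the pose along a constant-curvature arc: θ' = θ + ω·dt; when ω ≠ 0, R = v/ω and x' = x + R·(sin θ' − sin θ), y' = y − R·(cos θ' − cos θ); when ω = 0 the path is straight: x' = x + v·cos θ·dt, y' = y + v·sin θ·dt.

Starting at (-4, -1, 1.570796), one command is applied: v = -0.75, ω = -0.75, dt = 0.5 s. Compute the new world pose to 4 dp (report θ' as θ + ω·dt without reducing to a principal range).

θ' = 1.5708 + -0.75·0.5 = 1.1958
R = v/ω = -0.75/-0.75 = 1.0000
x' = -4 + 1.0000·(sin 1.1958 − sin 1.5708) = -4.0695
y' = -1 − 1.0000·(cos 1.1958 − cos 1.5708) = -1.3663

(-4.0695, -1.3663, 1.1958)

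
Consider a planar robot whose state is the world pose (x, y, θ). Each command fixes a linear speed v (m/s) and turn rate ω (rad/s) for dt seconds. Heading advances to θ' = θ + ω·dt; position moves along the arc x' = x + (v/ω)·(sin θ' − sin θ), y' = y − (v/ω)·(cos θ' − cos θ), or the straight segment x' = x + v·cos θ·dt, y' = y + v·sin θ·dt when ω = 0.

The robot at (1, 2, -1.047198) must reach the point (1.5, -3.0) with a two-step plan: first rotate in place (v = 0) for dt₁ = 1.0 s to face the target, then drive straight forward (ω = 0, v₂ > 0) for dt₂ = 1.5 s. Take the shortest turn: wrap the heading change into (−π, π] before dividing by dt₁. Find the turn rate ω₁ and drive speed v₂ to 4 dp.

ω₁ = -0.4239, v₂ = 3.3500

heading to target = atan2(-3−2, 1.5−1) = -1.4711
Δθ = wrap(-1.4711 − -1.0472) = -0.4239; ω₁ = Δθ/dt₁ = -0.4239
distance = √((1.5−1)² + (-3−2)²) = 5.0249; v₂ = distance/dt₂ = 3.3500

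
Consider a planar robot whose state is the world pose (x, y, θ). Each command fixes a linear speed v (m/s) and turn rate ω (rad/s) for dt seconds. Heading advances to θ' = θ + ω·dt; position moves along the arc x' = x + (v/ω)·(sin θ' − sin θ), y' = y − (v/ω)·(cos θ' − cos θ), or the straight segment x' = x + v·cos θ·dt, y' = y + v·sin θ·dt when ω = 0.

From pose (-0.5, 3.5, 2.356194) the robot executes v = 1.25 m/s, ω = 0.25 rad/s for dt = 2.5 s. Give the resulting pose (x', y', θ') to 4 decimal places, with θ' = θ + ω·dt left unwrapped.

θ' = 2.3562 + 0.25·2.5 = 2.9812
R = v/ω = 1.25/0.25 = 5.0000
x' = -0.5 + 5.0000·(sin 2.9812 − sin 2.3562) = -3.2370
y' = 3.5 − 5.0000·(cos 2.9812 − cos 2.3562) = 4.9003

(-3.2370, 4.9003, 2.9812)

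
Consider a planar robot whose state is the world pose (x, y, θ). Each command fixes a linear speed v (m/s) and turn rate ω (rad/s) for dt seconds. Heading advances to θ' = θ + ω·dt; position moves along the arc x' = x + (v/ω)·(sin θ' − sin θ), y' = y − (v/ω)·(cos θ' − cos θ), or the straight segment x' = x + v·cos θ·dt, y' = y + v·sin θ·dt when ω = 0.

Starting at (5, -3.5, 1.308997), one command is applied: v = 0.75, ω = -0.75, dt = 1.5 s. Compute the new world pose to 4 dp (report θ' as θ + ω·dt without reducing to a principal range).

θ' = 1.3090 + -0.75·1.5 = 0.1840
R = v/ω = 0.75/-0.75 = -1.0000
x' = 5 + -1.0000·(sin 0.1840 − sin 1.3090) = 5.7830
y' = -3.5 − -1.0000·(cos 0.1840 − cos 1.3090) = -2.7757

(5.7830, -2.7757, 0.1840)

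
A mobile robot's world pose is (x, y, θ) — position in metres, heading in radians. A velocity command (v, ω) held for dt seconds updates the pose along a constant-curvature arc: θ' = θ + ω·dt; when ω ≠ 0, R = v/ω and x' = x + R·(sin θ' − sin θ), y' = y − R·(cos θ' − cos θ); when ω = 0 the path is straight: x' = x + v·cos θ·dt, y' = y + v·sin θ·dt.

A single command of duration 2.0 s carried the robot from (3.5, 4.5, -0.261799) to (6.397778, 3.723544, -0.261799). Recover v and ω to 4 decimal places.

Δθ = -0.261799 − -0.261799 = 0.000000
ω = Δθ/dt = 0.000000/2.0 = 0.0000
ω = 0 → v = (Δx·cos θ + Δy·sin θ)/dt = 1.5000

v = 1.5000, ω = 0.0000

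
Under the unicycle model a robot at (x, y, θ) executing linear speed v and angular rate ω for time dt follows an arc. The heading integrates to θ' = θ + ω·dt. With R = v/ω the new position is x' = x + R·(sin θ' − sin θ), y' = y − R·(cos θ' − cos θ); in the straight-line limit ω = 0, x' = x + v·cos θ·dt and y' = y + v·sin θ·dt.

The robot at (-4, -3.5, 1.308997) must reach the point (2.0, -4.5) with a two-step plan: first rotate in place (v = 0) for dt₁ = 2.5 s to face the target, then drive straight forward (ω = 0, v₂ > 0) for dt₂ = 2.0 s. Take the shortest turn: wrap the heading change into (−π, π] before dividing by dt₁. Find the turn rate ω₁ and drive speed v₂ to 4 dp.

heading to target = atan2(-4.5−-3.5, 2−-4) = -0.1651
Δθ = wrap(-0.1651 − 1.3090) = -1.4741; ω₁ = Δθ/dt₁ = -0.5897
distance = √((2−-4)² + (-4.5−-3.5)²) = 6.0828; v₂ = distance/dt₂ = 3.0414

ω₁ = -0.5897, v₂ = 3.0414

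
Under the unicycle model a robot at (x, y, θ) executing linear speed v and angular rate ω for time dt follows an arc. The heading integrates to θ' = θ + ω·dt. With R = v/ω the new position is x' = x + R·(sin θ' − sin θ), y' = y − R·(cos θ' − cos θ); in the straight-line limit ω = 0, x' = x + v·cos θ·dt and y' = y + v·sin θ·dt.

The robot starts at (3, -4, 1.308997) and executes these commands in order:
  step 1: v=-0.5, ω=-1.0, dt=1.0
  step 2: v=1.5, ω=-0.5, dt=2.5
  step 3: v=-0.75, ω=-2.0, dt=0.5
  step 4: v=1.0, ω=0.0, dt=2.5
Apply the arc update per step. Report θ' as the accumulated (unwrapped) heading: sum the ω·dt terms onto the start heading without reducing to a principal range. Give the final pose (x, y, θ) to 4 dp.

(5.0548, -7.4120, -1.9410)

step 1: θ'=0.3090 (R=0.5000) → pose (2.6691, -4.3469, 0.3090)
step 2: θ'=-0.9410 (R=-3.0000) → pose (6.0058, -5.4379, -0.9410)
step 3: θ'=-1.9410 (R=0.3750) → pose (5.9593, -5.0813, -1.9410)
step 4: θ'=-1.9410 (straight) → pose (5.0548, -7.4120, -1.9410)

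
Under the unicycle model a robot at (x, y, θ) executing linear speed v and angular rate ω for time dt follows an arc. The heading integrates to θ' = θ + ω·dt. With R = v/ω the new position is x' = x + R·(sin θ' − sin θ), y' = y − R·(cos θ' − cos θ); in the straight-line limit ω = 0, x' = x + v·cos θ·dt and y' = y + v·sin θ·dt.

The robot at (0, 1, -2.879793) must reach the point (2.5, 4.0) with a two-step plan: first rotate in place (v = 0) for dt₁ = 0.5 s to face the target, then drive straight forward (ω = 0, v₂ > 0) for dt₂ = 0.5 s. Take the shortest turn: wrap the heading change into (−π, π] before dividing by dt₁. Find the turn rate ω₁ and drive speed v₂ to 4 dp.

heading to target = atan2(4−1, 2.5−0) = 0.8761
Δθ = wrap(0.8761 − -2.8798) = -2.5273; ω₁ = Δθ/dt₁ = -5.0547
distance = √((2.5−0)² + (4−1)²) = 3.9051; v₂ = distance/dt₂ = 7.8102

ω₁ = -5.0547, v₂ = 7.8102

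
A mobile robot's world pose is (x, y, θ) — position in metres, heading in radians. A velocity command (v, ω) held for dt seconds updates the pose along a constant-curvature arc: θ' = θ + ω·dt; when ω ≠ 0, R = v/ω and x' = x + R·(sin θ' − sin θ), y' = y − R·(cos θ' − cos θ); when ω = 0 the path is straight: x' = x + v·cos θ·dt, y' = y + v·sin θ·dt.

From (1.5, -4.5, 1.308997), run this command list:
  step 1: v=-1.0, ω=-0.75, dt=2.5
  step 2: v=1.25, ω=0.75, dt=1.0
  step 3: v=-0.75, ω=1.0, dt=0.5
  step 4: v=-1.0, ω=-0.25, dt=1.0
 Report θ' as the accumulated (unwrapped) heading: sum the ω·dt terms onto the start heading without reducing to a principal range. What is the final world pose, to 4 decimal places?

step 1: θ'=-0.5660 (R=1.3333) → pose (-0.5029, -5.2803, -0.5660)
step 2: θ'=0.1840 (R=1.6667) → pose (0.6958, -5.5121, 0.1840)
step 3: θ'=0.6840 (R=-0.7500) → pose (0.3591, -5.6681, 0.6840)
step 4: θ'=0.4340 (R=4.0000) → pose (-0.4865, -6.1971, 0.4340)

(-0.4865, -6.1971, 0.4340)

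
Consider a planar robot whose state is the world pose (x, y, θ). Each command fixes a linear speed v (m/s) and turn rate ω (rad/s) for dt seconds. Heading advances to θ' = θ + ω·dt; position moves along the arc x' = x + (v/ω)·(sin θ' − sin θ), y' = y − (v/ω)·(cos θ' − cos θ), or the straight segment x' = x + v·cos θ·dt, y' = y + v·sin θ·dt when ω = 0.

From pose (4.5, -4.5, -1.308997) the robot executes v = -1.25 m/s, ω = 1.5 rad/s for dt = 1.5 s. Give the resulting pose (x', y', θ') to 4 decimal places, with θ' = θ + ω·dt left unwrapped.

θ' = -1.3090 + 1.5·1.5 = 0.9410
R = v/ω = -1.25/1.5 = -0.8333
x' = 4.5 + -0.8333·(sin 0.9410 − sin -1.3090) = 3.0216
y' = -4.5 − -0.8333·(cos 0.9410 − cos -1.3090) = -4.2249

(3.0216, -4.2249, 0.9410)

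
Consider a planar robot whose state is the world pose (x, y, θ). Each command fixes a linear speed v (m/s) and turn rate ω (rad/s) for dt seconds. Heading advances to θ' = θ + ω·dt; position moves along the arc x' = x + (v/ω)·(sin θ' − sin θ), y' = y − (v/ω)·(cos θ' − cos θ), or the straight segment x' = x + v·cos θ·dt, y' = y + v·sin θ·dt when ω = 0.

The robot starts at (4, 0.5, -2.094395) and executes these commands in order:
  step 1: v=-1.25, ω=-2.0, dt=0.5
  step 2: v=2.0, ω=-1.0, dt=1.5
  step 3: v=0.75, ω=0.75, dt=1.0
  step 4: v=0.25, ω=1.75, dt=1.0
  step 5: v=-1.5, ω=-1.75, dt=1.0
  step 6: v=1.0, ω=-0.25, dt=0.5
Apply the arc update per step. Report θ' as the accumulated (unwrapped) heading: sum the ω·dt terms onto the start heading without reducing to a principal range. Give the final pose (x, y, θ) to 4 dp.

(2.8046, 3.7535, -3.9694)

step 1: θ'=-3.0944 (R=0.6250) → pose (4.5118, 0.8118, -3.0944)
step 2: θ'=-4.5944 (R=-2.0000) → pose (2.4313, 2.5741, -4.5944)
step 3: θ'=-3.8444 (R=1.0000) → pose (2.0846, 3.2194, -3.8444)
step 4: θ'=-2.0944 (R=0.1429) → pose (1.8686, 3.1819, -2.0944)
step 5: θ'=-3.8444 (R=0.8571) → pose (3.1649, 3.4073, -3.8444)
step 6: θ'=-3.9694 (R=-4.0000) → pose (2.8046, 3.7535, -3.9694)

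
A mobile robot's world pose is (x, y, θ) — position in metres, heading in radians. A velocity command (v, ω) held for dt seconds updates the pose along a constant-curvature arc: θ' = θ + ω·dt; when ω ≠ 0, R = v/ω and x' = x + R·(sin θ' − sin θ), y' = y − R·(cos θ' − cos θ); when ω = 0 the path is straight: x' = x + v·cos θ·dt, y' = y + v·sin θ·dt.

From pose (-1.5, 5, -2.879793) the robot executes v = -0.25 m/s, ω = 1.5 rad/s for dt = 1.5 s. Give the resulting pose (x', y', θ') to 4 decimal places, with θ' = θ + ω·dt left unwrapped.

(-1.4450, 5.2957, -0.6298)

θ' = -2.8798 + 1.5·1.5 = -0.6298
R = v/ω = -0.25/1.5 = -0.1667
x' = -1.5 + -0.1667·(sin -0.6298 − sin -2.8798) = -1.4450
y' = 5 − -0.1667·(cos -0.6298 − cos -2.8798) = 5.2957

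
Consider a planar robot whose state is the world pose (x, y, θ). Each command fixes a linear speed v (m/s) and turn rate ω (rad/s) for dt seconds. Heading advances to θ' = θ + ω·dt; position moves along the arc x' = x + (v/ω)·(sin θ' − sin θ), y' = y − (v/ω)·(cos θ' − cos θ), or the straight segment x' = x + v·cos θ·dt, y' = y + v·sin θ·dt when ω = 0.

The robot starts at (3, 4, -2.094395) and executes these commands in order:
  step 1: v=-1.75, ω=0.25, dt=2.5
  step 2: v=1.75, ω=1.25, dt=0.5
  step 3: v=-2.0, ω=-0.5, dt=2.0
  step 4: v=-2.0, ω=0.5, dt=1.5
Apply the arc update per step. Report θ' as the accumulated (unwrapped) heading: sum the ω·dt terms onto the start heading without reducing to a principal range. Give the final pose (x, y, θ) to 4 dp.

(3.0905, 14.0731, -1.0944)

step 1: θ'=-1.4694 (R=-7.0000) → pose (3.9019, 8.2086, -1.4694)
step 2: θ'=-0.8444 (R=1.4000) → pose (4.2481, 7.4205, -0.8444)
step 3: θ'=-1.8444 (R=4.0000) → pose (3.3871, 11.1580, -1.8444)
step 4: θ'=-1.0944 (R=-4.0000) → pose (3.0905, 14.0731, -1.0944)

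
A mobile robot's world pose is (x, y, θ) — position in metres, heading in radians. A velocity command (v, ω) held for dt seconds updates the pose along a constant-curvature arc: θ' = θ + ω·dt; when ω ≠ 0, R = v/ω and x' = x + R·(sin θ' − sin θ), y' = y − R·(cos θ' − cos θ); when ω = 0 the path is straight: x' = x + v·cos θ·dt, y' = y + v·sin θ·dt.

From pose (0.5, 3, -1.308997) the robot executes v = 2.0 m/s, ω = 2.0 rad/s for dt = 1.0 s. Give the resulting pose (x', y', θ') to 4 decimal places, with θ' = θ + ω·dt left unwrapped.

(2.1032, 2.4882, 0.6910)

θ' = -1.3090 + 2.0·1.0 = 0.6910
R = v/ω = 2.0/2.0 = 1.0000
x' = 0.5 + 1.0000·(sin 0.6910 − sin -1.3090) = 2.1032
y' = 3 − 1.0000·(cos 0.6910 − cos -1.3090) = 2.4882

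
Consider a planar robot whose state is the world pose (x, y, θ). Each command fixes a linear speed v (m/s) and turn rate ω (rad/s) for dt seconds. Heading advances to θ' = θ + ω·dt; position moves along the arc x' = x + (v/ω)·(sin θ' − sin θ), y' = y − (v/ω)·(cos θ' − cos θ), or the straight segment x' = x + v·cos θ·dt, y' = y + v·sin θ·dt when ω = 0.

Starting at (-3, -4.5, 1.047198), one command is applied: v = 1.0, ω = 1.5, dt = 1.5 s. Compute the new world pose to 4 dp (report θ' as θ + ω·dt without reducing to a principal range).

(-3.6807, -3.5081, 3.2972)

θ' = 1.0472 + 1.5·1.5 = 3.2972
R = v/ω = 1.0/1.5 = 0.6667
x' = -3 + 0.6667·(sin 3.2972 − sin 1.0472) = -3.6807
y' = -4.5 − 0.6667·(cos 3.2972 − cos 1.0472) = -3.5081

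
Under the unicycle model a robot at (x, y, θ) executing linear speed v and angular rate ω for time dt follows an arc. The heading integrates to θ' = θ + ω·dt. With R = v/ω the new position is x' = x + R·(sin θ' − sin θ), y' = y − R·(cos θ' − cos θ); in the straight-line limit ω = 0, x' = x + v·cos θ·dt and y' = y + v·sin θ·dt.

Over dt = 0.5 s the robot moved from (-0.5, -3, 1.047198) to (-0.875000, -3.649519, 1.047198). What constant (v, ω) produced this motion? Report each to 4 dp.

Δθ = 1.047198 − 1.047198 = 0.000000
ω = Δθ/dt = 0.000000/0.5 = 0.0000
ω = 0 → v = (Δx·cos θ + Δy·sin θ)/dt = -1.5000

v = -1.5000, ω = 0.0000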